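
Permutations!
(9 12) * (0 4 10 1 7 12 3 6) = (0 4 10 1 7 12 9 3 6) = [4, 7, 2, 6, 10, 5, 0, 12, 8, 3, 1, 11, 9]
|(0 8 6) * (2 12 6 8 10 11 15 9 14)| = 9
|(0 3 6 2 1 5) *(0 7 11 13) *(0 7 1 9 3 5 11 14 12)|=|(0 5 1 11 13 7 14 12)(2 9 3 6)|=8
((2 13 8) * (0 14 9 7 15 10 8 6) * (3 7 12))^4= (0 3 8)(2 14 7)(6 12 10)(9 15 13)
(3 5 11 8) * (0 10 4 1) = (0 10 4 1)(3 5 11 8) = [10, 0, 2, 5, 1, 11, 6, 7, 3, 9, 4, 8]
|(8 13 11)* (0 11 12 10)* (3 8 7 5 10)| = |(0 11 7 5 10)(3 8 13 12)| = 20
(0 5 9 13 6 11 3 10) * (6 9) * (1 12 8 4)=(0 5 6 11 3 10)(1 12 8 4)(9 13)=[5, 12, 2, 10, 1, 6, 11, 7, 4, 13, 0, 3, 8, 9]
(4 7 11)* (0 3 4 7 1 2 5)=[3, 2, 5, 4, 1, 0, 6, 11, 8, 9, 10, 7]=(0 3 4 1 2 5)(7 11)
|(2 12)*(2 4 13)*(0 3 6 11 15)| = |(0 3 6 11 15)(2 12 4 13)| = 20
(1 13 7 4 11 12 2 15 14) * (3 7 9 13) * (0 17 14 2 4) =(0 17 14 1 3 7)(2 15)(4 11 12)(9 13) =[17, 3, 15, 7, 11, 5, 6, 0, 8, 13, 10, 12, 4, 9, 1, 2, 16, 14]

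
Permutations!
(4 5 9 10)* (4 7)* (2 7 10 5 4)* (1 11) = (1 11)(2 7)(5 9) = [0, 11, 7, 3, 4, 9, 6, 2, 8, 5, 10, 1]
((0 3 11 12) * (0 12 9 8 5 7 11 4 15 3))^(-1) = ((3 4 15)(5 7 11 9 8))^(-1) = (3 15 4)(5 8 9 11 7)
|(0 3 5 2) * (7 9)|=4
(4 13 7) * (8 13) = (4 8 13 7) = [0, 1, 2, 3, 8, 5, 6, 4, 13, 9, 10, 11, 12, 7]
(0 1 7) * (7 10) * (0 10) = (0 1)(7 10) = [1, 0, 2, 3, 4, 5, 6, 10, 8, 9, 7]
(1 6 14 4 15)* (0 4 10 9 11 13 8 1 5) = (0 4 15 5)(1 6 14 10 9 11 13 8) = [4, 6, 2, 3, 15, 0, 14, 7, 1, 11, 9, 13, 12, 8, 10, 5]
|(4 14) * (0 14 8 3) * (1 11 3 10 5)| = 9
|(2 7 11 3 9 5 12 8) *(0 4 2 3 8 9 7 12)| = |(0 4 2 12 9 5)(3 7 11 8)| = 12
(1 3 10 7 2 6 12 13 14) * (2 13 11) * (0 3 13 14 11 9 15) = (0 3 10 7 14 1 13 11 2 6 12 9 15) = [3, 13, 6, 10, 4, 5, 12, 14, 8, 15, 7, 2, 9, 11, 1, 0]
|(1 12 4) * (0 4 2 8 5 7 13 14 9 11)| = |(0 4 1 12 2 8 5 7 13 14 9 11)| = 12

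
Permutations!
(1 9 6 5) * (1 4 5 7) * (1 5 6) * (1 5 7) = (1 9 5 4 6) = [0, 9, 2, 3, 6, 4, 1, 7, 8, 5]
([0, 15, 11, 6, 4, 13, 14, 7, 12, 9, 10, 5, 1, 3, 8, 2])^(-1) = [0, 12, 15, 13, 4, 11, 3, 7, 14, 9, 10, 2, 8, 5, 6, 1]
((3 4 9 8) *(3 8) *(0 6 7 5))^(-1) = ((0 6 7 5)(3 4 9))^(-1) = (0 5 7 6)(3 9 4)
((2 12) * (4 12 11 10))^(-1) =((2 11 10 4 12))^(-1) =(2 12 4 10 11)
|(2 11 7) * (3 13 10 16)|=|(2 11 7)(3 13 10 16)|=12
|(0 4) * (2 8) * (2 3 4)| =5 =|(0 2 8 3 4)|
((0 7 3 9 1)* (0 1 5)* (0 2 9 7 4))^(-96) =(9)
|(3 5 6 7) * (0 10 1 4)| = |(0 10 1 4)(3 5 6 7)| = 4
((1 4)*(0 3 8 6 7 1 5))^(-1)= (0 5 4 1 7 6 8 3)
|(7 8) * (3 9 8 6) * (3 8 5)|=3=|(3 9 5)(6 8 7)|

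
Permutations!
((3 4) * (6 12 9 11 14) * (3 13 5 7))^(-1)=(3 7 5 13 4)(6 14 11 9 12)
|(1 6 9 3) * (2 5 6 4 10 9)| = 15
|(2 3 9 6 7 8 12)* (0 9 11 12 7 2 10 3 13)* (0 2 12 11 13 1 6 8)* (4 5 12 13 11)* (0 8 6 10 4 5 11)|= 8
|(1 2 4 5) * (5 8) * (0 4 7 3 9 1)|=20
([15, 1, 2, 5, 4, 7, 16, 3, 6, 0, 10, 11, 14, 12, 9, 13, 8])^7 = (0 15 13 12 14 9)(3 5 7)(6 16 8)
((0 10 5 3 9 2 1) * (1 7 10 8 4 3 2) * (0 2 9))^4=(1 5 7)(2 9 10)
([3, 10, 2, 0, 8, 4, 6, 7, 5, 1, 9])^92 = (1 9 10)(4 5 8)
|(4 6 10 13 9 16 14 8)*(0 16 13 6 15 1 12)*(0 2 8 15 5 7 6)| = 26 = |(0 16 14 15 1 12 2 8 4 5 7 6 10)(9 13)|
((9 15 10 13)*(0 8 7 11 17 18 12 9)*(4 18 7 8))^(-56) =((0 4 18 12 9 15 10 13)(7 11 17))^(-56) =(18)(7 11 17)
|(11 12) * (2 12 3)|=|(2 12 11 3)|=4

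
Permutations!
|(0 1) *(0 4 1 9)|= |(0 9)(1 4)|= 2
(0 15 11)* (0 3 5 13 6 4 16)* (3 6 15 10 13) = (0 10 13 15 11 6 4 16)(3 5) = [10, 1, 2, 5, 16, 3, 4, 7, 8, 9, 13, 6, 12, 15, 14, 11, 0]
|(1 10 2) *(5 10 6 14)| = |(1 6 14 5 10 2)| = 6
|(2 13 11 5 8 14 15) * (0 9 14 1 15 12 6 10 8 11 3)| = 12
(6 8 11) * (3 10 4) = (3 10 4)(6 8 11) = [0, 1, 2, 10, 3, 5, 8, 7, 11, 9, 4, 6]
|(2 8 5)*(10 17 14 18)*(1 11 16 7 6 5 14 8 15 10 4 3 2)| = 18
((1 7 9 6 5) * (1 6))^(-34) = (1 9 7)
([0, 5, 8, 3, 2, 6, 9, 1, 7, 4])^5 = [0, 2, 6, 3, 5, 8, 7, 4, 9, 1]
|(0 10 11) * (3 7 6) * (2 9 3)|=|(0 10 11)(2 9 3 7 6)|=15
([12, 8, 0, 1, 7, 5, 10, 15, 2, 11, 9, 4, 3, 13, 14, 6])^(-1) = [2, 3, 8, 12, 11, 5, 15, 4, 1, 10, 6, 9, 0, 13, 14, 7]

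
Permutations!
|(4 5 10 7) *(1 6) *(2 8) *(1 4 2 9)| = |(1 6 4 5 10 7 2 8 9)| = 9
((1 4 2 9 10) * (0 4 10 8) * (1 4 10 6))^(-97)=(0 8 9 2 4 10)(1 6)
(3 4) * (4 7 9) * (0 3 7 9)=(0 3 9 4 7)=[3, 1, 2, 9, 7, 5, 6, 0, 8, 4]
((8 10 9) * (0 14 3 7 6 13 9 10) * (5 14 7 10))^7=(0 7 6 13 9 8)(3 14 5 10)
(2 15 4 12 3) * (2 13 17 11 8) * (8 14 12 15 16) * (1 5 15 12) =[0, 5, 16, 13, 12, 15, 6, 7, 2, 9, 10, 14, 3, 17, 1, 4, 8, 11] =(1 5 15 4 12 3 13 17 11 14)(2 16 8)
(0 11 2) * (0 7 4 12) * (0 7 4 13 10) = (0 11 2 4 12 7 13 10) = [11, 1, 4, 3, 12, 5, 6, 13, 8, 9, 0, 2, 7, 10]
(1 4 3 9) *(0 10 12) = (0 10 12)(1 4 3 9) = [10, 4, 2, 9, 3, 5, 6, 7, 8, 1, 12, 11, 0]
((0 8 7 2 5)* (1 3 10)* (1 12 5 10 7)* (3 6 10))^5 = (0 12 6 8 5 10 1)(2 7 3)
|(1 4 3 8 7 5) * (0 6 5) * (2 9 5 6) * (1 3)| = 14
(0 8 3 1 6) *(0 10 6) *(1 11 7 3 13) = (0 8 13 1)(3 11 7)(6 10) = [8, 0, 2, 11, 4, 5, 10, 3, 13, 9, 6, 7, 12, 1]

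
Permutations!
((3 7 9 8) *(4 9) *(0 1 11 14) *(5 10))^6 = (0 11)(1 14)(3 7 4 9 8) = ((0 1 11 14)(3 7 4 9 8)(5 10))^6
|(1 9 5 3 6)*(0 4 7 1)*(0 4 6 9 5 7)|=|(0 6 4)(1 5 3 9 7)|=15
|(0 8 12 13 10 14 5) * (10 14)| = 6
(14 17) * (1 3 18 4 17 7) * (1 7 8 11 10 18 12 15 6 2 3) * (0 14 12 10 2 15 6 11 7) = [14, 1, 3, 10, 17, 5, 15, 0, 7, 9, 18, 2, 6, 13, 8, 11, 16, 12, 4] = (0 14 8 7)(2 3 10 18 4 17 12 6 15 11)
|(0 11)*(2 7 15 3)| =4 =|(0 11)(2 7 15 3)|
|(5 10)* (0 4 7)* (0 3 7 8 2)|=4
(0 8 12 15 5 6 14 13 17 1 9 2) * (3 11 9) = (0 8 12 15 5 6 14 13 17 1 3 11 9 2) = [8, 3, 0, 11, 4, 6, 14, 7, 12, 2, 10, 9, 15, 17, 13, 5, 16, 1]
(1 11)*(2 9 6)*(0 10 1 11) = [10, 0, 9, 3, 4, 5, 2, 7, 8, 6, 1, 11] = (11)(0 10 1)(2 9 6)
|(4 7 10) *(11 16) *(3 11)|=3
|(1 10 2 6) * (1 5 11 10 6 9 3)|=8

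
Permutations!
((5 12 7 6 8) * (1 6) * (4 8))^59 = (1 8 7 4 12 6 5)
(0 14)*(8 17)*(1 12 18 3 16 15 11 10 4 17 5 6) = (0 14)(1 12 18 3 16 15 11 10 4 17 8 5 6) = [14, 12, 2, 16, 17, 6, 1, 7, 5, 9, 4, 10, 18, 13, 0, 11, 15, 8, 3]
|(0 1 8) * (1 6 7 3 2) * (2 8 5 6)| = 8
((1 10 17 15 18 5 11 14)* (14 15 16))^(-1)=(1 14 16 17 10)(5 18 15 11)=((1 10 17 16 14)(5 11 15 18))^(-1)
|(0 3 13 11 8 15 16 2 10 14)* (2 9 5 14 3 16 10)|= |(0 16 9 5 14)(3 13 11 8 15 10)|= 30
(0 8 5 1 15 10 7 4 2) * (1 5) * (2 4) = [8, 15, 0, 3, 4, 5, 6, 2, 1, 9, 7, 11, 12, 13, 14, 10] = (0 8 1 15 10 7 2)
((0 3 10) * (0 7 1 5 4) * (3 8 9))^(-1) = ((0 8 9 3 10 7 1 5 4))^(-1) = (0 4 5 1 7 10 3 9 8)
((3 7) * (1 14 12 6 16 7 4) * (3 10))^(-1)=((1 14 12 6 16 7 10 3 4))^(-1)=(1 4 3 10 7 16 6 12 14)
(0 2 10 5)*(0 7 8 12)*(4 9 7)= (0 2 10 5 4 9 7 8 12)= [2, 1, 10, 3, 9, 4, 6, 8, 12, 7, 5, 11, 0]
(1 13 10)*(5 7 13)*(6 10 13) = (13)(1 5 7 6 10) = [0, 5, 2, 3, 4, 7, 10, 6, 8, 9, 1, 11, 12, 13]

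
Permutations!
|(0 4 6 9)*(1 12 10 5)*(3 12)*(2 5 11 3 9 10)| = |(0 4 6 10 11 3 12 2 5 1 9)| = 11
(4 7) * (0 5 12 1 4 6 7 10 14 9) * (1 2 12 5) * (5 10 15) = (0 1 4 15 5 10 14 9)(2 12)(6 7) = [1, 4, 12, 3, 15, 10, 7, 6, 8, 0, 14, 11, 2, 13, 9, 5]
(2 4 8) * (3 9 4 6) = (2 6 3 9 4 8) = [0, 1, 6, 9, 8, 5, 3, 7, 2, 4]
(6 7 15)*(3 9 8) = [0, 1, 2, 9, 4, 5, 7, 15, 3, 8, 10, 11, 12, 13, 14, 6] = (3 9 8)(6 7 15)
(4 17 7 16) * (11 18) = [0, 1, 2, 3, 17, 5, 6, 16, 8, 9, 10, 18, 12, 13, 14, 15, 4, 7, 11] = (4 17 7 16)(11 18)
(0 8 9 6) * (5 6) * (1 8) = (0 1 8 9 5 6) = [1, 8, 2, 3, 4, 6, 0, 7, 9, 5]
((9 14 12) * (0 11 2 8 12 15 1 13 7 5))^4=((0 11 2 8 12 9 14 15 1 13 7 5))^4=(0 12 1)(2 14 7)(5 8 15)(9 13 11)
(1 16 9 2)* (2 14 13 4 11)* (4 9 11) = (1 16 11 2)(9 14 13) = [0, 16, 1, 3, 4, 5, 6, 7, 8, 14, 10, 2, 12, 9, 13, 15, 11]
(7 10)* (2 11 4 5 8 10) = (2 11 4 5 8 10 7) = [0, 1, 11, 3, 5, 8, 6, 2, 10, 9, 7, 4]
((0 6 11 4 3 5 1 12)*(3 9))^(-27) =(12) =((0 6 11 4 9 3 5 1 12))^(-27)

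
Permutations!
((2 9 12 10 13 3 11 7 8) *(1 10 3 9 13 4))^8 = (13)(1 4 10)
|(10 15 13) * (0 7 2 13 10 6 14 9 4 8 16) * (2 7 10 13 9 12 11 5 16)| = |(0 10 15 13 6 14 12 11 5 16)(2 9 4 8)| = 20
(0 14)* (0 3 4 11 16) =[14, 1, 2, 4, 11, 5, 6, 7, 8, 9, 10, 16, 12, 13, 3, 15, 0] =(0 14 3 4 11 16)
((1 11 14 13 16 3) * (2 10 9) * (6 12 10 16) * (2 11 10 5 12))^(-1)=(1 3 16 2 6 13 14 11 9 10)(5 12)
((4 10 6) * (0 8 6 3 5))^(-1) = (0 5 3 10 4 6 8)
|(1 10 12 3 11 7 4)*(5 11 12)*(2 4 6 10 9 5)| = 18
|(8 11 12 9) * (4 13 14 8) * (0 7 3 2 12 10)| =|(0 7 3 2 12 9 4 13 14 8 11 10)| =12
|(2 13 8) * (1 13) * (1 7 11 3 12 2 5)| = |(1 13 8 5)(2 7 11 3 12)| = 20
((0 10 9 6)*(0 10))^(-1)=((6 10 9))^(-1)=(6 9 10)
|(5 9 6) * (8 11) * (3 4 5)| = 10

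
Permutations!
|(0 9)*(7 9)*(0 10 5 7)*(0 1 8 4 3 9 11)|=|(0 1 8 4 3 9 10 5 7 11)|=10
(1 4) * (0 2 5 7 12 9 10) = (0 2 5 7 12 9 10)(1 4) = [2, 4, 5, 3, 1, 7, 6, 12, 8, 10, 0, 11, 9]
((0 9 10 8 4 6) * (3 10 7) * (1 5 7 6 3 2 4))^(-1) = ((0 9 6)(1 5 7 2 4 3 10 8))^(-1) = (0 6 9)(1 8 10 3 4 2 7 5)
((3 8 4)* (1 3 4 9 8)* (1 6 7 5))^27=(1 6 5 3 7)(8 9)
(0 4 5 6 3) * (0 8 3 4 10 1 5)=[10, 5, 2, 8, 0, 6, 4, 7, 3, 9, 1]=(0 10 1 5 6 4)(3 8)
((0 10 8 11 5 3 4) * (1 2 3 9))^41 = ((0 10 8 11 5 9 1 2 3 4))^41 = (0 10 8 11 5 9 1 2 3 4)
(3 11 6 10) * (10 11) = (3 10)(6 11) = [0, 1, 2, 10, 4, 5, 11, 7, 8, 9, 3, 6]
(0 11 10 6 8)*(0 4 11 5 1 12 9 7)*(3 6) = [5, 12, 2, 6, 11, 1, 8, 0, 4, 7, 3, 10, 9] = (0 5 1 12 9 7)(3 6 8 4 11 10)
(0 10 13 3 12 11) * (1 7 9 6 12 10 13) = (0 13 3 10 1 7 9 6 12 11) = [13, 7, 2, 10, 4, 5, 12, 9, 8, 6, 1, 0, 11, 3]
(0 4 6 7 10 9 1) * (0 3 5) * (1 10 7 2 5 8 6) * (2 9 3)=(0 4 1 2 5)(3 8 6 9 10)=[4, 2, 5, 8, 1, 0, 9, 7, 6, 10, 3]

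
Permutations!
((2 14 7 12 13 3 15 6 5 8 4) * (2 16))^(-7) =(2 3 4 12 5 14 15 16 13 8 7 6)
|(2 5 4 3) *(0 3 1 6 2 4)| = |(0 3 4 1 6 2 5)| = 7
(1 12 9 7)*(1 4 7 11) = (1 12 9 11)(4 7) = [0, 12, 2, 3, 7, 5, 6, 4, 8, 11, 10, 1, 9]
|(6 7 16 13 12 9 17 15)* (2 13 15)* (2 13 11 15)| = |(2 11 15 6 7 16)(9 17 13 12)| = 12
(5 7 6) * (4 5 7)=(4 5)(6 7)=[0, 1, 2, 3, 5, 4, 7, 6]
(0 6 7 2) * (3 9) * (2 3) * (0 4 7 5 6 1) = (0 1)(2 4 7 3 9)(5 6) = [1, 0, 4, 9, 7, 6, 5, 3, 8, 2]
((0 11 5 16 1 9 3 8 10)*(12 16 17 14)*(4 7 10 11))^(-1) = (0 10 7 4)(1 16 12 14 17 5 11 8 3 9)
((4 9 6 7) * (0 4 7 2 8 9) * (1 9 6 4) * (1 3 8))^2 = (0 8 2 9)(1 4 3 6)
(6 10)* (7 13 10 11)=(6 11 7 13 10)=[0, 1, 2, 3, 4, 5, 11, 13, 8, 9, 6, 7, 12, 10]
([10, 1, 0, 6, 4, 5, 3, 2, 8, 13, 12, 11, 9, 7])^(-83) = (0 10 12 9 13 7 2)(3 6)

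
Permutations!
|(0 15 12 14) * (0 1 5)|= |(0 15 12 14 1 5)|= 6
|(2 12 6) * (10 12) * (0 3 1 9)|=4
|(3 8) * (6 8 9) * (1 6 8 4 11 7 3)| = |(1 6 4 11 7 3 9 8)| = 8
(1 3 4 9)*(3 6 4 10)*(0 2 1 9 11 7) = (0 2 1 6 4 11 7)(3 10) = [2, 6, 1, 10, 11, 5, 4, 0, 8, 9, 3, 7]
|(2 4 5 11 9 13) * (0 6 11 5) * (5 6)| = 8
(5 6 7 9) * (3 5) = (3 5 6 7 9) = [0, 1, 2, 5, 4, 6, 7, 9, 8, 3]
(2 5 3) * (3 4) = [0, 1, 5, 2, 3, 4] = (2 5 4 3)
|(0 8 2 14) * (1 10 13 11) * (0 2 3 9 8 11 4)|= |(0 11 1 10 13 4)(2 14)(3 9 8)|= 6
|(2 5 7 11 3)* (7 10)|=6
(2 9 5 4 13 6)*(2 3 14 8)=(2 9 5 4 13 6 3 14 8)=[0, 1, 9, 14, 13, 4, 3, 7, 2, 5, 10, 11, 12, 6, 8]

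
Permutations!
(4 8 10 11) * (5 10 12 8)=(4 5 10 11)(8 12)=[0, 1, 2, 3, 5, 10, 6, 7, 12, 9, 11, 4, 8]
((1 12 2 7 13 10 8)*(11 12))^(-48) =(13)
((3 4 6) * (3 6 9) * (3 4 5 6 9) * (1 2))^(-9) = (1 2)(3 5 6 9 4)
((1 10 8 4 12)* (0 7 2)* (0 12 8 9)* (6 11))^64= (0 7 2 12 1 10 9)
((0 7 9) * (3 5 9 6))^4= (0 5 6)(3 7 9)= ((0 7 6 3 5 9))^4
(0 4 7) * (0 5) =(0 4 7 5) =[4, 1, 2, 3, 7, 0, 6, 5]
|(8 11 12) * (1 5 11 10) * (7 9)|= |(1 5 11 12 8 10)(7 9)|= 6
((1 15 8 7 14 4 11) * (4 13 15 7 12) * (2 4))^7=(1 2 15 7 4 8 14 11 12 13)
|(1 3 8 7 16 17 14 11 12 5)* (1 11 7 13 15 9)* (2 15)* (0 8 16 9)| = |(0 8 13 2 15)(1 3 16 17 14 7 9)(5 11 12)| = 105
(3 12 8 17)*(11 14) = (3 12 8 17)(11 14) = [0, 1, 2, 12, 4, 5, 6, 7, 17, 9, 10, 14, 8, 13, 11, 15, 16, 3]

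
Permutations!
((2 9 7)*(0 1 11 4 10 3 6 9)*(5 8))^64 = (0 10 7 11 6)(1 3 2 4 9)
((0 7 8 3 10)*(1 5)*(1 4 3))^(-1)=(0 10 3 4 5 1 8 7)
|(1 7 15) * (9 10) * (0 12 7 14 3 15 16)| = 4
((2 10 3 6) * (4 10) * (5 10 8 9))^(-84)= (2 5)(3 8)(4 10)(6 9)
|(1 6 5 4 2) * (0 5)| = 6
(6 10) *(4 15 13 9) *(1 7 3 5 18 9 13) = (1 7 3 5 18 9 4 15)(6 10) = [0, 7, 2, 5, 15, 18, 10, 3, 8, 4, 6, 11, 12, 13, 14, 1, 16, 17, 9]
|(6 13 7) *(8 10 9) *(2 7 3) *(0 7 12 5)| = |(0 7 6 13 3 2 12 5)(8 10 9)| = 24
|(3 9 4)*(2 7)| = 6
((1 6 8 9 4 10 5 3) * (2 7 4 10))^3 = (1 9 3 8 5 6 10)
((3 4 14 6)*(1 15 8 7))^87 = (1 7 8 15)(3 6 14 4)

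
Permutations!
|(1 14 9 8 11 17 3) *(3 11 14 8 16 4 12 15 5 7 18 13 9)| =36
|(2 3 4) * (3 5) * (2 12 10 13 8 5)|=7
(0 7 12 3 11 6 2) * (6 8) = [7, 1, 0, 11, 4, 5, 2, 12, 6, 9, 10, 8, 3] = (0 7 12 3 11 8 6 2)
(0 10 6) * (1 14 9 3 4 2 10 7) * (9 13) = [7, 14, 10, 4, 2, 5, 0, 1, 8, 3, 6, 11, 12, 9, 13] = (0 7 1 14 13 9 3 4 2 10 6)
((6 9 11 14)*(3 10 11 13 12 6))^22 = (3 11)(6 13)(9 12)(10 14)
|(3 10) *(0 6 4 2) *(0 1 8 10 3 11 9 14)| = |(0 6 4 2 1 8 10 11 9 14)| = 10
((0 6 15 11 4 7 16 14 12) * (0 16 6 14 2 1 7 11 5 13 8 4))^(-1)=(0 11 4 8 13 5 15 6 7 1 2 16 12 14)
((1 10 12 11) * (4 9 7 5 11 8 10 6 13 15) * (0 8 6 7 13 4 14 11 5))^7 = ((0 8 10 12 6 4 9 13 15 14 11 1 7))^7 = (0 13 8 15 10 14 12 11 6 1 4 7 9)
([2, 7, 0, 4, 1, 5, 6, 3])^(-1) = (0 2)(1 4 3 7)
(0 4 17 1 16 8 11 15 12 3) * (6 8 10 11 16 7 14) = [4, 7, 2, 0, 17, 5, 8, 14, 16, 9, 11, 15, 3, 13, 6, 12, 10, 1] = (0 4 17 1 7 14 6 8 16 10 11 15 12 3)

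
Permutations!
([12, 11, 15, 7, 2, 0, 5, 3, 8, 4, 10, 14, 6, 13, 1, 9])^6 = (0 6)(2 9)(4 15)(5 12)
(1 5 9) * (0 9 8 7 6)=[9, 5, 2, 3, 4, 8, 0, 6, 7, 1]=(0 9 1 5 8 7 6)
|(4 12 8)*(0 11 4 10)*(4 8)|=|(0 11 8 10)(4 12)|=4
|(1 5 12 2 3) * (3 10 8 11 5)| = 6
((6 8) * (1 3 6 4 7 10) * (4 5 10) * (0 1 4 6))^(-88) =((0 1 3)(4 7 6 8 5 10))^(-88) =(0 3 1)(4 6 5)(7 8 10)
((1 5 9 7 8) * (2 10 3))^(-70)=((1 5 9 7 8)(2 10 3))^(-70)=(2 3 10)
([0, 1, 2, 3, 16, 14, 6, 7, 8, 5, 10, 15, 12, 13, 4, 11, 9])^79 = (4 14 5 9 16)(11 15)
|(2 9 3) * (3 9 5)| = 3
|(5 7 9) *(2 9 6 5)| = 6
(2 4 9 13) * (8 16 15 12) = (2 4 9 13)(8 16 15 12) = [0, 1, 4, 3, 9, 5, 6, 7, 16, 13, 10, 11, 8, 2, 14, 12, 15]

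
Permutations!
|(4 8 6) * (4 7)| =4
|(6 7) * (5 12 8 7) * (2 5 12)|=|(2 5)(6 12 8 7)|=4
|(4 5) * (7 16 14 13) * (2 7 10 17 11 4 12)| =|(2 7 16 14 13 10 17 11 4 5 12)| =11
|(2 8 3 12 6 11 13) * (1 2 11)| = 6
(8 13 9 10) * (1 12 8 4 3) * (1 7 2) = (1 12 8 13 9 10 4 3 7 2) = [0, 12, 1, 7, 3, 5, 6, 2, 13, 10, 4, 11, 8, 9]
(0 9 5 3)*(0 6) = [9, 1, 2, 6, 4, 3, 0, 7, 8, 5] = (0 9 5 3 6)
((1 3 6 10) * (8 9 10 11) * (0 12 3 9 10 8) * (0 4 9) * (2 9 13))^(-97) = ((0 12 3 6 11 4 13 2 9 8 10 1))^(-97) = (0 1 10 8 9 2 13 4 11 6 3 12)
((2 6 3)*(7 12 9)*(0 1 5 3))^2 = ((0 1 5 3 2 6)(7 12 9))^2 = (0 5 2)(1 3 6)(7 9 12)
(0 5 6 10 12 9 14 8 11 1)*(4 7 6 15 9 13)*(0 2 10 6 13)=(0 5 15 9 14 8 11 1 2 10 12)(4 7 13)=[5, 2, 10, 3, 7, 15, 6, 13, 11, 14, 12, 1, 0, 4, 8, 9]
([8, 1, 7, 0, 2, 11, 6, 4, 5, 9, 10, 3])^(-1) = [3, 1, 4, 11, 7, 8, 6, 2, 0, 9, 10, 5]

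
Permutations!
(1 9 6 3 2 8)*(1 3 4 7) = (1 9 6 4 7)(2 8 3) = [0, 9, 8, 2, 7, 5, 4, 1, 3, 6]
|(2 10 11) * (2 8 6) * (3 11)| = 6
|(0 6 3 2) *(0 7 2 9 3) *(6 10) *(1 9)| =6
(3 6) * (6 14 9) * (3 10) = (3 14 9 6 10) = [0, 1, 2, 14, 4, 5, 10, 7, 8, 6, 3, 11, 12, 13, 9]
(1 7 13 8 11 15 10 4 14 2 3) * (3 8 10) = (1 7 13 10 4 14 2 8 11 15 3) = [0, 7, 8, 1, 14, 5, 6, 13, 11, 9, 4, 15, 12, 10, 2, 3]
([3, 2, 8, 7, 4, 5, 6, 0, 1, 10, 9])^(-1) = (0 7 3)(1 8 2)(9 10)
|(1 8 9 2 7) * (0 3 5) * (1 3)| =8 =|(0 1 8 9 2 7 3 5)|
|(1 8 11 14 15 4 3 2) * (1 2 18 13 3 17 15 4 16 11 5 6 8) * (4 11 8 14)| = 9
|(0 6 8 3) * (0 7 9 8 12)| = |(0 6 12)(3 7 9 8)| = 12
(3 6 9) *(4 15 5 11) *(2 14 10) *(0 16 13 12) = (0 16 13 12)(2 14 10)(3 6 9)(4 15 5 11) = [16, 1, 14, 6, 15, 11, 9, 7, 8, 3, 2, 4, 0, 12, 10, 5, 13]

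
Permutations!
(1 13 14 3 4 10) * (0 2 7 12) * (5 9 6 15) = (0 2 7 12)(1 13 14 3 4 10)(5 9 6 15) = [2, 13, 7, 4, 10, 9, 15, 12, 8, 6, 1, 11, 0, 14, 3, 5]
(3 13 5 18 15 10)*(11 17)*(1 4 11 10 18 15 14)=(1 4 11 17 10 3 13 5 15 18 14)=[0, 4, 2, 13, 11, 15, 6, 7, 8, 9, 3, 17, 12, 5, 1, 18, 16, 10, 14]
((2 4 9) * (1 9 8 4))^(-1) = (1 2 9)(4 8)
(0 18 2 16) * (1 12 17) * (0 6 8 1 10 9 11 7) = (0 18 2 16 6 8 1 12 17 10 9 11 7) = [18, 12, 16, 3, 4, 5, 8, 0, 1, 11, 9, 7, 17, 13, 14, 15, 6, 10, 2]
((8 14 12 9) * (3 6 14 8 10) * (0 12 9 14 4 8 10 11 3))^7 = (0 4 11 12 8 3 14 10 6 9)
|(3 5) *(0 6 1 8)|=4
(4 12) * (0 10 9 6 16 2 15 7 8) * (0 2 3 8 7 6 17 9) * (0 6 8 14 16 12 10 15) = [15, 1, 0, 14, 10, 5, 12, 7, 2, 17, 6, 11, 4, 13, 16, 8, 3, 9] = (0 15 8 2)(3 14 16)(4 10 6 12)(9 17)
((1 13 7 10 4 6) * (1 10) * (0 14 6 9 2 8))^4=(0 4)(1 13 7)(2 6)(8 10)(9 14)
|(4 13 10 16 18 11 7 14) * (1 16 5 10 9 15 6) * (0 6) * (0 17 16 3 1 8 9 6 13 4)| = |(0 13 6 8 9 15 17 16 18 11 7 14)(1 3)(5 10)| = 12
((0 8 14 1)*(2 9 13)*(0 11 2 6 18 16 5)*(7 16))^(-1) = ((0 8 14 1 11 2 9 13 6 18 7 16 5))^(-1) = (0 5 16 7 18 6 13 9 2 11 1 14 8)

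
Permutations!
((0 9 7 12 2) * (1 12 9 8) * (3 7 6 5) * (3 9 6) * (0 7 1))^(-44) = (1 6)(2 9)(3 7)(5 12)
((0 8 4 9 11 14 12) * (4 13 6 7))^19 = (0 12 14 11 9 4 7 6 13 8)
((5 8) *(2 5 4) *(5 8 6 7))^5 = ((2 8 4)(5 6 7))^5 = (2 4 8)(5 7 6)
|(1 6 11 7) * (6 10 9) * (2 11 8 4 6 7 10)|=|(1 2 11 10 9 7)(4 6 8)|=6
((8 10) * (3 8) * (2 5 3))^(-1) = ((2 5 3 8 10))^(-1) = (2 10 8 3 5)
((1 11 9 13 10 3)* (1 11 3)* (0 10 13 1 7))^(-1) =((13)(0 10 7)(1 3 11 9))^(-1) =(13)(0 7 10)(1 9 11 3)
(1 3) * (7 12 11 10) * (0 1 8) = [1, 3, 2, 8, 4, 5, 6, 12, 0, 9, 7, 10, 11] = (0 1 3 8)(7 12 11 10)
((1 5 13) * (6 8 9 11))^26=((1 5 13)(6 8 9 11))^26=(1 13 5)(6 9)(8 11)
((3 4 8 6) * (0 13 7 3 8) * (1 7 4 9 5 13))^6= ((0 1 7 3 9 5 13 4)(6 8))^6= (0 13 9 7)(1 4 5 3)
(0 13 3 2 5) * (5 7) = (0 13 3 2 7 5) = [13, 1, 7, 2, 4, 0, 6, 5, 8, 9, 10, 11, 12, 3]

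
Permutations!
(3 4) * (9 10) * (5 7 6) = (3 4)(5 7 6)(9 10) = [0, 1, 2, 4, 3, 7, 5, 6, 8, 10, 9]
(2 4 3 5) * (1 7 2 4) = (1 7 2)(3 5 4) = [0, 7, 1, 5, 3, 4, 6, 2]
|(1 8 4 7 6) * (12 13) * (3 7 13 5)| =|(1 8 4 13 12 5 3 7 6)| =9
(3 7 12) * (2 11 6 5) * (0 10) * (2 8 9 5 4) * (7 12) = (0 10)(2 11 6 4)(3 12)(5 8 9) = [10, 1, 11, 12, 2, 8, 4, 7, 9, 5, 0, 6, 3]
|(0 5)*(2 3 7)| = |(0 5)(2 3 7)| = 6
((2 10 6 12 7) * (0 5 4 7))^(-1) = (0 12 6 10 2 7 4 5)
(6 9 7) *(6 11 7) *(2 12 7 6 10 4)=(2 12 7 11 6 9 10 4)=[0, 1, 12, 3, 2, 5, 9, 11, 8, 10, 4, 6, 7]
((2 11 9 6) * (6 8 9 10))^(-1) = ((2 11 10 6)(8 9))^(-1) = (2 6 10 11)(8 9)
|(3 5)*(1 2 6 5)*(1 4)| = 6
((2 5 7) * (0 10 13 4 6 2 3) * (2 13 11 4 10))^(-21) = (0 3 7 5 2)(4 11 10 13 6)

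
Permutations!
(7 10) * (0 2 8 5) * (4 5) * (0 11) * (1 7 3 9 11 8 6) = (0 2 6 1 7 10 3 9 11)(4 5 8) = [2, 7, 6, 9, 5, 8, 1, 10, 4, 11, 3, 0]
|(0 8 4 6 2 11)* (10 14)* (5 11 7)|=|(0 8 4 6 2 7 5 11)(10 14)|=8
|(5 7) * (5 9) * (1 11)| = |(1 11)(5 7 9)| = 6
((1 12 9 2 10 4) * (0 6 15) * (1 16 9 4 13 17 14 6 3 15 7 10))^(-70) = (0 15 3)(1 4 9)(2 12 16)(6 10 17)(7 13 14)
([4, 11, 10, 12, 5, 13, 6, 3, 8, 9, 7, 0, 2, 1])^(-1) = (0 11 1 13 5 4)(2 12 3 7 10)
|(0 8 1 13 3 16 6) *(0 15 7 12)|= |(0 8 1 13 3 16 6 15 7 12)|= 10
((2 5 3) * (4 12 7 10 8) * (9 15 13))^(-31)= ((2 5 3)(4 12 7 10 8)(9 15 13))^(-31)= (2 3 5)(4 8 10 7 12)(9 13 15)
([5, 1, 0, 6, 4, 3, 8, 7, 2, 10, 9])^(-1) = (0 2 8 6 3 5)(9 10)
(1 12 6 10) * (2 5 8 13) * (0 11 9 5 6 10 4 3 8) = (0 11 9 5)(1 12 10)(2 6 4 3 8 13) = [11, 12, 6, 8, 3, 0, 4, 7, 13, 5, 1, 9, 10, 2]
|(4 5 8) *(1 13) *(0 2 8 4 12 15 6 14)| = |(0 2 8 12 15 6 14)(1 13)(4 5)| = 14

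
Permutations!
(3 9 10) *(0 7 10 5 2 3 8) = [7, 1, 3, 9, 4, 2, 6, 10, 0, 5, 8] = (0 7 10 8)(2 3 9 5)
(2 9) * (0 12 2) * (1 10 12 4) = (0 4 1 10 12 2 9) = [4, 10, 9, 3, 1, 5, 6, 7, 8, 0, 12, 11, 2]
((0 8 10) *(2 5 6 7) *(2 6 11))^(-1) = (0 10 8)(2 11 5)(6 7) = ((0 8 10)(2 5 11)(6 7))^(-1)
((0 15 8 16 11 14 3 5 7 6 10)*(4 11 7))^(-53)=((0 15 8 16 7 6 10)(3 5 4 11 14))^(-53)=(0 16 10 8 6 15 7)(3 4 14 5 11)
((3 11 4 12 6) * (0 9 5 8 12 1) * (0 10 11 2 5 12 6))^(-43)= ((0 9 12)(1 10 11 4)(2 5 8 6 3))^(-43)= (0 12 9)(1 10 11 4)(2 8 3 5 6)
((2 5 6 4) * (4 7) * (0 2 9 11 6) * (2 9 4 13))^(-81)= ((0 9 11 6 7 13 2 5))^(-81)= (0 5 2 13 7 6 11 9)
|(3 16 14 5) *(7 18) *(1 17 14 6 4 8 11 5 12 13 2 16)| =26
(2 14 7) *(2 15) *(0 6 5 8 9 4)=[6, 1, 14, 3, 0, 8, 5, 15, 9, 4, 10, 11, 12, 13, 7, 2]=(0 6 5 8 9 4)(2 14 7 15)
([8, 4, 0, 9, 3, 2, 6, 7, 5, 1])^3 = [2, 9, 5, 4, 1, 8, 6, 7, 0, 3]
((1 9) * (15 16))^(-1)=((1 9)(15 16))^(-1)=(1 9)(15 16)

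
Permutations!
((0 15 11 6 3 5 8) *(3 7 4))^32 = (0 4 15 3 11 5 6 8 7)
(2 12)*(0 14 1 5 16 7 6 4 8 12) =(0 14 1 5 16 7 6 4 8 12 2) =[14, 5, 0, 3, 8, 16, 4, 6, 12, 9, 10, 11, 2, 13, 1, 15, 7]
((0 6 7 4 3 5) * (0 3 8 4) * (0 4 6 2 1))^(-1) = (0 1 2)(3 5)(4 7 6 8)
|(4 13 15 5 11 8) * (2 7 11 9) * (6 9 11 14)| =|(2 7 14 6 9)(4 13 15 5 11 8)| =30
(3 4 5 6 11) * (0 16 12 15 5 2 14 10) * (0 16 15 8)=(0 15 5 6 11 3 4 2 14 10 16 12 8)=[15, 1, 14, 4, 2, 6, 11, 7, 0, 9, 16, 3, 8, 13, 10, 5, 12]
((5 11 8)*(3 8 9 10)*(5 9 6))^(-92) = (5 11 6) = ((3 8 9 10)(5 11 6))^(-92)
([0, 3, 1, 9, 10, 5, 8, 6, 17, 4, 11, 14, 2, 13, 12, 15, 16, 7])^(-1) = (1 2 12 14 11 10 4 9 3)(6 7 17 8)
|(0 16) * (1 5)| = 2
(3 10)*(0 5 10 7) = [5, 1, 2, 7, 4, 10, 6, 0, 8, 9, 3] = (0 5 10 3 7)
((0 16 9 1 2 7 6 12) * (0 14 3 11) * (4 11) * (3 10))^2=(0 9 2 6 14 3 11 16 1 7 12 10 4)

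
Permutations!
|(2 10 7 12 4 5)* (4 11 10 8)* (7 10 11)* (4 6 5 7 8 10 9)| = |(2 10 9 4 7 12 8 6 5)| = 9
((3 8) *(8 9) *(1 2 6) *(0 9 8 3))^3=(0 8 3 9)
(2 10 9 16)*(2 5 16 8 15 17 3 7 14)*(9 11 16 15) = [0, 1, 10, 7, 4, 15, 6, 14, 9, 8, 11, 16, 12, 13, 2, 17, 5, 3] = (2 10 11 16 5 15 17 3 7 14)(8 9)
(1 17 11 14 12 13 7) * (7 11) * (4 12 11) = (1 17 7)(4 12 13)(11 14) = [0, 17, 2, 3, 12, 5, 6, 1, 8, 9, 10, 14, 13, 4, 11, 15, 16, 7]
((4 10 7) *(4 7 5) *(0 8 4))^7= (0 4 5 8 10)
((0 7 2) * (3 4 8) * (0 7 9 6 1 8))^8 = ((0 9 6 1 8 3 4)(2 7))^8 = (0 9 6 1 8 3 4)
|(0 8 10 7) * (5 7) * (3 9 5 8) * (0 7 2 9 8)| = 12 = |(0 3 8 10)(2 9 5)|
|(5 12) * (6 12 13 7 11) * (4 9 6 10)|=9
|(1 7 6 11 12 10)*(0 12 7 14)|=15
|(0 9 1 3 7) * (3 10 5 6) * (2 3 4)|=10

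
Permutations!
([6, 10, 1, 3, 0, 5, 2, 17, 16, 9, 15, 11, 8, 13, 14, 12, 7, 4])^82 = [17, 6, 0, 3, 7, 5, 4, 8, 15, 9, 2, 11, 10, 13, 14, 1, 12, 16]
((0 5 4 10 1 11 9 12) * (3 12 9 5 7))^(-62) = (0 3)(1 4 11 10 5)(7 12)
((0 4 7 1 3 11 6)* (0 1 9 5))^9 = (0 5 9 7 4)(1 3 11 6)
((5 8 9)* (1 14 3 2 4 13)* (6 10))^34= (1 4 3)(2 14 13)(5 8 9)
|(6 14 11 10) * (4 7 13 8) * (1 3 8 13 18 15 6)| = 11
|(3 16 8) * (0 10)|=|(0 10)(3 16 8)|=6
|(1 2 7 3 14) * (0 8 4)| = |(0 8 4)(1 2 7 3 14)| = 15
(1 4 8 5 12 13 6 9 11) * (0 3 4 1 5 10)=(0 3 4 8 10)(5 12 13 6 9 11)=[3, 1, 2, 4, 8, 12, 9, 7, 10, 11, 0, 5, 13, 6]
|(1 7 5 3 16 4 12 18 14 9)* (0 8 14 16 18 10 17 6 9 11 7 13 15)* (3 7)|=|(0 8 14 11 3 18 16 4 12 10 17 6 9 1 13 15)(5 7)|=16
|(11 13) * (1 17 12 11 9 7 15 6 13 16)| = 5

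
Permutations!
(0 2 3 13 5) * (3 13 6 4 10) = (0 2 13 5)(3 6 4 10) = [2, 1, 13, 6, 10, 0, 4, 7, 8, 9, 3, 11, 12, 5]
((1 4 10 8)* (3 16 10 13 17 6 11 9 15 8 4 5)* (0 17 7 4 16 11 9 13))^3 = ((0 17 6 9 15 8 1 5 3 11 13 7 4)(10 16))^3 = (0 9 1 11 4 6 8 3 7 17 15 5 13)(10 16)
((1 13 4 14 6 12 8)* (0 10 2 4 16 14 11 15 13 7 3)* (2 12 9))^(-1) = (0 3 7 1 8 12 10)(2 9 6 14 16 13 15 11 4)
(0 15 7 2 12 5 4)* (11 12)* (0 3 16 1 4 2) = [15, 4, 11, 16, 3, 2, 6, 0, 8, 9, 10, 12, 5, 13, 14, 7, 1] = (0 15 7)(1 4 3 16)(2 11 12 5)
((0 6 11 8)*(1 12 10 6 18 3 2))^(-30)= ((0 18 3 2 1 12 10 6 11 8))^(-30)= (18)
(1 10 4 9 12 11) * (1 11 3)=(1 10 4 9 12 3)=[0, 10, 2, 1, 9, 5, 6, 7, 8, 12, 4, 11, 3]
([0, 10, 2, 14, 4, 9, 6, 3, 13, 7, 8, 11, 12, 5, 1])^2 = [0, 8, 2, 1, 4, 7, 6, 14, 5, 3, 13, 11, 12, 9, 10]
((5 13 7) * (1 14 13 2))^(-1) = (1 2 5 7 13 14)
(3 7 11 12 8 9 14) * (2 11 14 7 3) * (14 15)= (2 11 12 8 9 7 15 14)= [0, 1, 11, 3, 4, 5, 6, 15, 9, 7, 10, 12, 8, 13, 2, 14]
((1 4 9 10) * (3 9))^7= ((1 4 3 9 10))^7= (1 3 10 4 9)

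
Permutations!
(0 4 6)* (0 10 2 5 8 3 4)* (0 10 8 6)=[10, 1, 5, 4, 0, 6, 8, 7, 3, 9, 2]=(0 10 2 5 6 8 3 4)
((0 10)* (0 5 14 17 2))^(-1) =((0 10 5 14 17 2))^(-1) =(0 2 17 14 5 10)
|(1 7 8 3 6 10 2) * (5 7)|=8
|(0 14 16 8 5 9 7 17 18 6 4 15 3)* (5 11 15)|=7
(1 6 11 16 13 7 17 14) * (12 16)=[0, 6, 2, 3, 4, 5, 11, 17, 8, 9, 10, 12, 16, 7, 1, 15, 13, 14]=(1 6 11 12 16 13 7 17 14)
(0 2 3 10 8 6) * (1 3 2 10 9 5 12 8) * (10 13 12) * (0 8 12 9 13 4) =(0 4)(1 3 13 9 5 10)(6 8) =[4, 3, 2, 13, 0, 10, 8, 7, 6, 5, 1, 11, 12, 9]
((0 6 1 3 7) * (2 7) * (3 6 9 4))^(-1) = (0 7 2 3 4 9)(1 6)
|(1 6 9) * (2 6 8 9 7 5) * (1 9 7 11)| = 7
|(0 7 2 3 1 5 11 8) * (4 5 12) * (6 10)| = 10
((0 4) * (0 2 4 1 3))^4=(4)(0 1 3)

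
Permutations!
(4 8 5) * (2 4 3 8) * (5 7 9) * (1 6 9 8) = [0, 6, 4, 1, 2, 3, 9, 8, 7, 5] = (1 6 9 5 3)(2 4)(7 8)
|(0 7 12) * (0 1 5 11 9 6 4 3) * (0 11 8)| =30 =|(0 7 12 1 5 8)(3 11 9 6 4)|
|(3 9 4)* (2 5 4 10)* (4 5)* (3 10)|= |(2 4 10)(3 9)|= 6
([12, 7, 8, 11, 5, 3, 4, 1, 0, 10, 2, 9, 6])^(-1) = [8, 7, 10, 5, 6, 4, 12, 1, 2, 11, 9, 3, 0]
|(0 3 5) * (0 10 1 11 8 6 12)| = 9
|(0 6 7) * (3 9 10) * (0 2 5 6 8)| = |(0 8)(2 5 6 7)(3 9 10)| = 12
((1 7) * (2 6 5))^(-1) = ((1 7)(2 6 5))^(-1) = (1 7)(2 5 6)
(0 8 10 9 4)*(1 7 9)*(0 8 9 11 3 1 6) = (0 9 4 8 10 6)(1 7 11 3) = [9, 7, 2, 1, 8, 5, 0, 11, 10, 4, 6, 3]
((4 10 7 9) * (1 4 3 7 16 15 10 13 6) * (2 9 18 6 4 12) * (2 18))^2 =((1 12 18 6)(2 9 3 7)(4 13)(10 16 15))^2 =(1 18)(2 3)(6 12)(7 9)(10 15 16)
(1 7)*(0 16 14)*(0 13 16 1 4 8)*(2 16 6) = (0 1 7 4 8)(2 16 14 13 6) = [1, 7, 16, 3, 8, 5, 2, 4, 0, 9, 10, 11, 12, 6, 13, 15, 14]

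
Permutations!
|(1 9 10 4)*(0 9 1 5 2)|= 6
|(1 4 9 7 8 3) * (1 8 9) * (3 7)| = 4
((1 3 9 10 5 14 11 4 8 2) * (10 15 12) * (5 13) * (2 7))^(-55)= (1 3 9 15 12 10 13 5 14 11 4 8 7 2)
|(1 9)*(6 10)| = |(1 9)(6 10)| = 2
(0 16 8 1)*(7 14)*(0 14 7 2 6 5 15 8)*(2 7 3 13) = (0 16)(1 14 7 3 13 2 6 5 15 8) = [16, 14, 6, 13, 4, 15, 5, 3, 1, 9, 10, 11, 12, 2, 7, 8, 0]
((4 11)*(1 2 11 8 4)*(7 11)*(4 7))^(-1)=(1 11 7 8 4 2)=((1 2 4 8 7 11))^(-1)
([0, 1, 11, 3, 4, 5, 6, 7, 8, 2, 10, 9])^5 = (2 9 11)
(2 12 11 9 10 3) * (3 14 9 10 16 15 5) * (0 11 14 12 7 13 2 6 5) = (0 11 10 12 14 9 16 15)(2 7 13)(3 6 5) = [11, 1, 7, 6, 4, 3, 5, 13, 8, 16, 12, 10, 14, 2, 9, 0, 15]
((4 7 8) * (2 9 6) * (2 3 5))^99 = ((2 9 6 3 5)(4 7 8))^99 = (2 5 3 6 9)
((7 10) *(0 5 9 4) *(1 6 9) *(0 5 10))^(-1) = ((0 10 7)(1 6 9 4 5))^(-1) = (0 7 10)(1 5 4 9 6)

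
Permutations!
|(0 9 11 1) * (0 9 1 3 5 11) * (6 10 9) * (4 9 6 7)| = |(0 1 7 4 9)(3 5 11)(6 10)| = 30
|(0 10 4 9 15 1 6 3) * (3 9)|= 4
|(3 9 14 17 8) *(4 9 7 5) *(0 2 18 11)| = |(0 2 18 11)(3 7 5 4 9 14 17 8)| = 8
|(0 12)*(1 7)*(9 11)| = |(0 12)(1 7)(9 11)| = 2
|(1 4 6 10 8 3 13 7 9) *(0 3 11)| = 11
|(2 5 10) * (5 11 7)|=|(2 11 7 5 10)|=5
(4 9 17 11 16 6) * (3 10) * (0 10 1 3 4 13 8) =(0 10 4 9 17 11 16 6 13 8)(1 3) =[10, 3, 2, 1, 9, 5, 13, 7, 0, 17, 4, 16, 12, 8, 14, 15, 6, 11]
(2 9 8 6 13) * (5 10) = (2 9 8 6 13)(5 10) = [0, 1, 9, 3, 4, 10, 13, 7, 6, 8, 5, 11, 12, 2]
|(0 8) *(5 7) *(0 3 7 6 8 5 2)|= |(0 5 6 8 3 7 2)|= 7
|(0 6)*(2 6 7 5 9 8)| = 7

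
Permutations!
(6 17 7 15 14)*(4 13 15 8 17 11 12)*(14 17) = (4 13 15 17 7 8 14 6 11 12) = [0, 1, 2, 3, 13, 5, 11, 8, 14, 9, 10, 12, 4, 15, 6, 17, 16, 7]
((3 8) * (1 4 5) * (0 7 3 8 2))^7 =(8)(0 2 3 7)(1 4 5)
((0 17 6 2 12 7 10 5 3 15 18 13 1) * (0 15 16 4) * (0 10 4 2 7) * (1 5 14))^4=(0 4 15 3)(1 5 12 7)(2 6 14 13)(10 18 16 17)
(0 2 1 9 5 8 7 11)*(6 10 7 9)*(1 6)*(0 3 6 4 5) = (0 2 4 5 8 9)(3 6 10 7 11) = [2, 1, 4, 6, 5, 8, 10, 11, 9, 0, 7, 3]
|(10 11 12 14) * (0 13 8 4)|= |(0 13 8 4)(10 11 12 14)|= 4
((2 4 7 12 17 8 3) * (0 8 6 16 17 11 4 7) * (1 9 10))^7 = ((0 8 3 2 7 12 11 4)(1 9 10)(6 16 17))^7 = (0 4 11 12 7 2 3 8)(1 9 10)(6 16 17)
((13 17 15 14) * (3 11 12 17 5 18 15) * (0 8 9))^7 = ((0 8 9)(3 11 12 17)(5 18 15 14 13))^7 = (0 8 9)(3 17 12 11)(5 15 13 18 14)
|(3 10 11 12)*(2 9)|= |(2 9)(3 10 11 12)|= 4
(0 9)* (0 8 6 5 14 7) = (0 9 8 6 5 14 7) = [9, 1, 2, 3, 4, 14, 5, 0, 6, 8, 10, 11, 12, 13, 7]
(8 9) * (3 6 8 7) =(3 6 8 9 7) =[0, 1, 2, 6, 4, 5, 8, 3, 9, 7]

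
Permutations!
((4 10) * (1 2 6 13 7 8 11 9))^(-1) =((1 2 6 13 7 8 11 9)(4 10))^(-1) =(1 9 11 8 7 13 6 2)(4 10)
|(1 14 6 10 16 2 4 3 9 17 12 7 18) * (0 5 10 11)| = 16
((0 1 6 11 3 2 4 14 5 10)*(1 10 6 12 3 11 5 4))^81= (0 10)(1 12 3 2)(4 14)(5 6)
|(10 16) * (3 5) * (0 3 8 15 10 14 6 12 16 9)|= |(0 3 5 8 15 10 9)(6 12 16 14)|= 28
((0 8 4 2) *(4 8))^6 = (8)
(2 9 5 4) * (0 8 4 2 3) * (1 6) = (0 8 4 3)(1 6)(2 9 5) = [8, 6, 9, 0, 3, 2, 1, 7, 4, 5]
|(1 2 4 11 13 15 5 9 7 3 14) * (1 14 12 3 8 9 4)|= |(1 2)(3 12)(4 11 13 15 5)(7 8 9)|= 30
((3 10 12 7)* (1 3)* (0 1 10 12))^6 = (12)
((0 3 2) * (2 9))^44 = (9)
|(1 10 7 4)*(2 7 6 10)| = |(1 2 7 4)(6 10)| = 4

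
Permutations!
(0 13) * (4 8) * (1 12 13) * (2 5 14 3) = (0 1 12 13)(2 5 14 3)(4 8) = [1, 12, 5, 2, 8, 14, 6, 7, 4, 9, 10, 11, 13, 0, 3]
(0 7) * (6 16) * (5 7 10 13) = [10, 1, 2, 3, 4, 7, 16, 0, 8, 9, 13, 11, 12, 5, 14, 15, 6] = (0 10 13 5 7)(6 16)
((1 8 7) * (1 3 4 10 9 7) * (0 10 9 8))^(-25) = ((0 10 8 1)(3 4 9 7))^(-25) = (0 1 8 10)(3 7 9 4)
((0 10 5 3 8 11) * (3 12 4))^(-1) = ((0 10 5 12 4 3 8 11))^(-1) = (0 11 8 3 4 12 5 10)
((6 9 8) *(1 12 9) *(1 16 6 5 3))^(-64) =((1 12 9 8 5 3)(6 16))^(-64) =(16)(1 9 5)(3 12 8)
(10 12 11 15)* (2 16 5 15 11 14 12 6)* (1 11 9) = (1 11 9)(2 16 5 15 10 6)(12 14) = [0, 11, 16, 3, 4, 15, 2, 7, 8, 1, 6, 9, 14, 13, 12, 10, 5]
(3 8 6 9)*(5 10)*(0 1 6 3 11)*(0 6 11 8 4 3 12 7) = (0 1 11 6 9 8 12 7)(3 4)(5 10) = [1, 11, 2, 4, 3, 10, 9, 0, 12, 8, 5, 6, 7]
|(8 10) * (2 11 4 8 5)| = |(2 11 4 8 10 5)| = 6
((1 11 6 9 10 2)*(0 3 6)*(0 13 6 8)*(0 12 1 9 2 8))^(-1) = ((0 3)(1 11 13 6 2 9 10 8 12))^(-1) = (0 3)(1 12 8 10 9 2 6 13 11)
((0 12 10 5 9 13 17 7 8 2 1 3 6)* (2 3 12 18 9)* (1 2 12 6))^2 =((0 18 9 13 17 7 8 3 1 6)(5 12 10))^2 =(0 9 17 8 1)(3 6 18 13 7)(5 10 12)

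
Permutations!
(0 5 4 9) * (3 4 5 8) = (0 8 3 4 9) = [8, 1, 2, 4, 9, 5, 6, 7, 3, 0]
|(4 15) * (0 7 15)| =4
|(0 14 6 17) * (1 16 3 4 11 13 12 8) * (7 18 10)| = |(0 14 6 17)(1 16 3 4 11 13 12 8)(7 18 10)| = 24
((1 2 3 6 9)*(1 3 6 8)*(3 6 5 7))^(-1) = (1 8 3 7 5 2)(6 9)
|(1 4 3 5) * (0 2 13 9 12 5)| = |(0 2 13 9 12 5 1 4 3)| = 9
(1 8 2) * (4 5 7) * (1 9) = (1 8 2 9)(4 5 7) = [0, 8, 9, 3, 5, 7, 6, 4, 2, 1]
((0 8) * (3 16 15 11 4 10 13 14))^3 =(0 8)(3 11 13 16 4 14 15 10)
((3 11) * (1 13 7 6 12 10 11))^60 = (1 12)(3 6)(7 11)(10 13)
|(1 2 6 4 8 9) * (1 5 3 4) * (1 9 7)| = 9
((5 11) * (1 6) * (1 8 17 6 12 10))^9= ((1 12 10)(5 11)(6 8 17))^9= (17)(5 11)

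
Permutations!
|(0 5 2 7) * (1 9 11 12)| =|(0 5 2 7)(1 9 11 12)| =4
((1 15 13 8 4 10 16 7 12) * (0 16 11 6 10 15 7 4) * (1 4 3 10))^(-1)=(0 8 13 15 4 12 7 1 6 11 10 3 16)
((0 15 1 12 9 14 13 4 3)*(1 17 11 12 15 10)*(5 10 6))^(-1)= ((0 6 5 10 1 15 17 11 12 9 14 13 4 3))^(-1)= (0 3 4 13 14 9 12 11 17 15 1 10 5 6)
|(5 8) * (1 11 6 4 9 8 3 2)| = 9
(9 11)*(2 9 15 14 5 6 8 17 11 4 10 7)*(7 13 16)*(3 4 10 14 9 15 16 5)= [0, 1, 15, 4, 14, 6, 8, 2, 17, 10, 13, 16, 12, 5, 3, 9, 7, 11]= (2 15 9 10 13 5 6 8 17 11 16 7)(3 4 14)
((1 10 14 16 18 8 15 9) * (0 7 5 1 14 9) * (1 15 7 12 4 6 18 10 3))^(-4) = (0 8 12 7 4 5 6 15 18)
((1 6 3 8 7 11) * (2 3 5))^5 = (1 8 5 11 3 6 7 2)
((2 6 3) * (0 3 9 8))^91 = (0 3 2 6 9 8)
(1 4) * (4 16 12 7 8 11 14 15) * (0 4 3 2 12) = (0 4 1 16)(2 12 7 8 11 14 15 3) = [4, 16, 12, 2, 1, 5, 6, 8, 11, 9, 10, 14, 7, 13, 15, 3, 0]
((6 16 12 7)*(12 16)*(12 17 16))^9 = (6 7 12 16 17)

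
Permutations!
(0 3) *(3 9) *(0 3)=(0 9)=[9, 1, 2, 3, 4, 5, 6, 7, 8, 0]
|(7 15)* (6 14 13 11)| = 4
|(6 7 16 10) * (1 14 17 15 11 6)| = 9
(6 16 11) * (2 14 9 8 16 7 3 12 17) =(2 14 9 8 16 11 6 7 3 12 17) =[0, 1, 14, 12, 4, 5, 7, 3, 16, 8, 10, 6, 17, 13, 9, 15, 11, 2]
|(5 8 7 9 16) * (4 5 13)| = |(4 5 8 7 9 16 13)| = 7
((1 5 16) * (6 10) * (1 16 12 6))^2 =(16)(1 12 10 5 6)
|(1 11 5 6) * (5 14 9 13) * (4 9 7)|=9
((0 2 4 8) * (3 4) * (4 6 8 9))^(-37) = (0 6 2 8 3)(4 9)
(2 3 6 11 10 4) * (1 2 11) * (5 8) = (1 2 3 6)(4 11 10)(5 8) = [0, 2, 3, 6, 11, 8, 1, 7, 5, 9, 4, 10]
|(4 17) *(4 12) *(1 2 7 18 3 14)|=|(1 2 7 18 3 14)(4 17 12)|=6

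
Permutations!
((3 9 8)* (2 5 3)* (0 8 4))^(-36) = ((0 8 2 5 3 9 4))^(-36) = (0 4 9 3 5 2 8)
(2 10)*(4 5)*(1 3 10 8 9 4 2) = (1 3 10)(2 8 9 4 5) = [0, 3, 8, 10, 5, 2, 6, 7, 9, 4, 1]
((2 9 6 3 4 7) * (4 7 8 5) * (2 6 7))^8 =(2 6 9 3 7)(4 5 8)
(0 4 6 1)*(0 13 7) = [4, 13, 2, 3, 6, 5, 1, 0, 8, 9, 10, 11, 12, 7] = (0 4 6 1 13 7)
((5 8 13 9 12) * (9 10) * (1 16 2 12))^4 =((1 16 2 12 5 8 13 10 9))^4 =(1 5 9 12 10 2 13 16 8)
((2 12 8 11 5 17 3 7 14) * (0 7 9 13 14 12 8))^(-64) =(0 12 7)(2 14 13 9 3 17 5 11 8)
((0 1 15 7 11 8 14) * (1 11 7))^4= (15)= ((0 11 8 14)(1 15))^4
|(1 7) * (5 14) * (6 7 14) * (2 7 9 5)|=12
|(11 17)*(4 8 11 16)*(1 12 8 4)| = 6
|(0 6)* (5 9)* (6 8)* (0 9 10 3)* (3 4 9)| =|(0 8 6 3)(4 9 5 10)| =4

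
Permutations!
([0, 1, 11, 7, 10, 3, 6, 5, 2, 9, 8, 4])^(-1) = (2 8 10 4 11)(3 5 7)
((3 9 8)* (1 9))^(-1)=((1 9 8 3))^(-1)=(1 3 8 9)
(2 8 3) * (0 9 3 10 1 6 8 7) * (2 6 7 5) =(0 9 3 6 8 10 1 7)(2 5) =[9, 7, 5, 6, 4, 2, 8, 0, 10, 3, 1]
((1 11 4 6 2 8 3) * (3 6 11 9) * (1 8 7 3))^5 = ((1 9)(2 7 3 8 6)(4 11))^5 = (1 9)(4 11)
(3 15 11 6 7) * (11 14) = (3 15 14 11 6 7) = [0, 1, 2, 15, 4, 5, 7, 3, 8, 9, 10, 6, 12, 13, 11, 14]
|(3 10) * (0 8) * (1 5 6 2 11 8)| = 14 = |(0 1 5 6 2 11 8)(3 10)|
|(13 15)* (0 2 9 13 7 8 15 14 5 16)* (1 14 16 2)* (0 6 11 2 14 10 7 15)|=|(0 1 10 7 8)(2 9 13 16 6 11)(5 14)|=30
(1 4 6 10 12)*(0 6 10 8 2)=[6, 4, 0, 3, 10, 5, 8, 7, 2, 9, 12, 11, 1]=(0 6 8 2)(1 4 10 12)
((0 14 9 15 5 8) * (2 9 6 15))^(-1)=((0 14 6 15 5 8)(2 9))^(-1)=(0 8 5 15 6 14)(2 9)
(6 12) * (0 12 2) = (0 12 6 2) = [12, 1, 0, 3, 4, 5, 2, 7, 8, 9, 10, 11, 6]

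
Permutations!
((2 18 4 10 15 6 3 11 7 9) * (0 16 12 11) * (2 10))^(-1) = ((0 16 12 11 7 9 10 15 6 3)(2 18 4))^(-1) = (0 3 6 15 10 9 7 11 12 16)(2 4 18)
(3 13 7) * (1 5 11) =(1 5 11)(3 13 7) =[0, 5, 2, 13, 4, 11, 6, 3, 8, 9, 10, 1, 12, 7]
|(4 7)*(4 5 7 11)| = |(4 11)(5 7)| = 2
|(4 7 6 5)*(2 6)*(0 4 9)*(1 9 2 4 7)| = |(0 7 4 1 9)(2 6 5)| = 15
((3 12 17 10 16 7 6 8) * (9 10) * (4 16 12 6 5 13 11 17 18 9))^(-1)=((3 6 8)(4 16 7 5 13 11 17)(9 10 12 18))^(-1)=(3 8 6)(4 17 11 13 5 7 16)(9 18 12 10)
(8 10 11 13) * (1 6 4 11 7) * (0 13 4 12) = (0 13 8 10 7 1 6 12)(4 11) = [13, 6, 2, 3, 11, 5, 12, 1, 10, 9, 7, 4, 0, 8]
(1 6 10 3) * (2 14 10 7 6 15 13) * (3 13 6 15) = [0, 3, 14, 1, 4, 5, 7, 15, 8, 9, 13, 11, 12, 2, 10, 6] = (1 3)(2 14 10 13)(6 7 15)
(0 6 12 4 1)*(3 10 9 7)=(0 6 12 4 1)(3 10 9 7)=[6, 0, 2, 10, 1, 5, 12, 3, 8, 7, 9, 11, 4]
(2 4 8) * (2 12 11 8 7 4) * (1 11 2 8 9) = (1 11 9)(2 8 12)(4 7) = [0, 11, 8, 3, 7, 5, 6, 4, 12, 1, 10, 9, 2]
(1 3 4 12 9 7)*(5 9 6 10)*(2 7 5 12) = [0, 3, 7, 4, 2, 9, 10, 1, 8, 5, 12, 11, 6] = (1 3 4 2 7)(5 9)(6 10 12)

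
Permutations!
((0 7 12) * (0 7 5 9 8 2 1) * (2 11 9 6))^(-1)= ((0 5 6 2 1)(7 12)(8 11 9))^(-1)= (0 1 2 6 5)(7 12)(8 9 11)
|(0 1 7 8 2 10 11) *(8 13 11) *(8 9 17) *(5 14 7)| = |(0 1 5 14 7 13 11)(2 10 9 17 8)| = 35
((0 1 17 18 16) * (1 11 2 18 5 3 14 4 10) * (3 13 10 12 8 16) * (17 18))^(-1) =((0 11 2 17 5 13 10 1 18 3 14 4 12 8 16))^(-1) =(0 16 8 12 4 14 3 18 1 10 13 5 17 2 11)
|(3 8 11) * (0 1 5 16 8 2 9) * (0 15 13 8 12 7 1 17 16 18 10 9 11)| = |(0 17 16 12 7 1 5 18 10 9 15 13 8)(2 11 3)| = 39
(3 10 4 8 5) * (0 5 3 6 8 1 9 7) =(0 5 6 8 3 10 4 1 9 7) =[5, 9, 2, 10, 1, 6, 8, 0, 3, 7, 4]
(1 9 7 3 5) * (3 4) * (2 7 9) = [0, 2, 7, 5, 3, 1, 6, 4, 8, 9] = (9)(1 2 7 4 3 5)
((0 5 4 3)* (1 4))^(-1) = ((0 5 1 4 3))^(-1) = (0 3 4 1 5)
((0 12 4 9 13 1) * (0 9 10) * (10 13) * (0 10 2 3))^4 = (0 1)(2 4)(3 13)(9 12)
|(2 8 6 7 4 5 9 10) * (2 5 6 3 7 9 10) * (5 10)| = |(10)(2 8 3 7 4 6 9)| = 7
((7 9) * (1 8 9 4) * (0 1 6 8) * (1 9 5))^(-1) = ((0 9 7 4 6 8 5 1))^(-1) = (0 1 5 8 6 4 7 9)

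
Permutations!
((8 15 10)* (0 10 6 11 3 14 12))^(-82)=(0 12 14 3 11 6 15 8 10)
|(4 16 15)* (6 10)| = 6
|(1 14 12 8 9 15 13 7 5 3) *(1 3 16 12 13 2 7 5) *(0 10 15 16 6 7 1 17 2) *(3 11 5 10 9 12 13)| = 18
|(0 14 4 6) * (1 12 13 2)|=|(0 14 4 6)(1 12 13 2)|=4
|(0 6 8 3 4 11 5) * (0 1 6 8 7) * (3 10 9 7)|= 30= |(0 8 10 9 7)(1 6 3 4 11 5)|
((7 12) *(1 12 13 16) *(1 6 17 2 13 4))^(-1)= ((1 12 7 4)(2 13 16 6 17))^(-1)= (1 4 7 12)(2 17 6 16 13)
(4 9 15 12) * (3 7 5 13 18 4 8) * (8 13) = (3 7 5 8)(4 9 15 12 13 18) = [0, 1, 2, 7, 9, 8, 6, 5, 3, 15, 10, 11, 13, 18, 14, 12, 16, 17, 4]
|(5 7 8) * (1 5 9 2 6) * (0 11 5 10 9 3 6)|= 11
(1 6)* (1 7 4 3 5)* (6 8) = [0, 8, 2, 5, 3, 1, 7, 4, 6] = (1 8 6 7 4 3 5)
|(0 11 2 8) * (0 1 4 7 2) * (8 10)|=|(0 11)(1 4 7 2 10 8)|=6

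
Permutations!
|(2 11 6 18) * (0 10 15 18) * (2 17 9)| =|(0 10 15 18 17 9 2 11 6)| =9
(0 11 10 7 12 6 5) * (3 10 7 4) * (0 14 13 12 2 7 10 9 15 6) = (0 11 10 4 3 9 15 6 5 14 13 12)(2 7) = [11, 1, 7, 9, 3, 14, 5, 2, 8, 15, 4, 10, 0, 12, 13, 6]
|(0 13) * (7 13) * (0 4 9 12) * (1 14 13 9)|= |(0 7 9 12)(1 14 13 4)|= 4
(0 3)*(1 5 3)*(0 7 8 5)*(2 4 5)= (0 1)(2 4 5 3 7 8)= [1, 0, 4, 7, 5, 3, 6, 8, 2]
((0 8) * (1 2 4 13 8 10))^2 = ((0 10 1 2 4 13 8))^2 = (0 1 4 8 10 2 13)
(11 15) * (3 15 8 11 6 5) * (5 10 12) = (3 15 6 10 12 5)(8 11) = [0, 1, 2, 15, 4, 3, 10, 7, 11, 9, 12, 8, 5, 13, 14, 6]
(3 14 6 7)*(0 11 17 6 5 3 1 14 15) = (0 11 17 6 7 1 14 5 3 15) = [11, 14, 2, 15, 4, 3, 7, 1, 8, 9, 10, 17, 12, 13, 5, 0, 16, 6]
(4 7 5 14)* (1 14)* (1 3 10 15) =[0, 14, 2, 10, 7, 3, 6, 5, 8, 9, 15, 11, 12, 13, 4, 1] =(1 14 4 7 5 3 10 15)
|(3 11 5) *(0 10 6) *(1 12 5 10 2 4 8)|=|(0 2 4 8 1 12 5 3 11 10 6)|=11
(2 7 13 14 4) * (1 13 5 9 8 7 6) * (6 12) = (1 13 14 4 2 12 6)(5 9 8 7) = [0, 13, 12, 3, 2, 9, 1, 5, 7, 8, 10, 11, 6, 14, 4]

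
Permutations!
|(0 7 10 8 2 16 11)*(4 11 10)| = |(0 7 4 11)(2 16 10 8)| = 4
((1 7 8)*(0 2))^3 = (8)(0 2)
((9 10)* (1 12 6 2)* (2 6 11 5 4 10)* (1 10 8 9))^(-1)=(1 10 2 9 8 4 5 11 12)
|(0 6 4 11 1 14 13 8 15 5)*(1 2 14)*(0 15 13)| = |(0 6 4 11 2 14)(5 15)(8 13)| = 6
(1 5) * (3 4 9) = (1 5)(3 4 9) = [0, 5, 2, 4, 9, 1, 6, 7, 8, 3]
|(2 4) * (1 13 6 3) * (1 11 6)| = 6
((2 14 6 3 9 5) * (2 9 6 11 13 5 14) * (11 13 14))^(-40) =((3 6)(5 9 11 14 13))^(-40) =(14)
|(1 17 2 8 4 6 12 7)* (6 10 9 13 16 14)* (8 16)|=40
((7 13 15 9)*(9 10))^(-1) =((7 13 15 10 9))^(-1) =(7 9 10 15 13)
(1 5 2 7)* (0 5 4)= (0 5 2 7 1 4)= [5, 4, 7, 3, 0, 2, 6, 1]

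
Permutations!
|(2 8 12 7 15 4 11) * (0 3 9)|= 21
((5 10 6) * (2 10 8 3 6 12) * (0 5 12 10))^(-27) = (0 5 8 3 6 12 2)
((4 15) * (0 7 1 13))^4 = (15)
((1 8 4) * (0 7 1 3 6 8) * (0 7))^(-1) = ((1 7)(3 6 8 4))^(-1) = (1 7)(3 4 8 6)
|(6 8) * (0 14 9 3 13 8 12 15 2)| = 10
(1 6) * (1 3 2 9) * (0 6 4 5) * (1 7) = (0 6 3 2 9 7 1 4 5) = [6, 4, 9, 2, 5, 0, 3, 1, 8, 7]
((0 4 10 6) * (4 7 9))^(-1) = (0 6 10 4 9 7)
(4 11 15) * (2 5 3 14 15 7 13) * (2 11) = (2 5 3 14 15 4)(7 13 11) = [0, 1, 5, 14, 2, 3, 6, 13, 8, 9, 10, 7, 12, 11, 15, 4]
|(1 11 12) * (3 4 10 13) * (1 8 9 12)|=12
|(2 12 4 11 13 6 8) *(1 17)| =14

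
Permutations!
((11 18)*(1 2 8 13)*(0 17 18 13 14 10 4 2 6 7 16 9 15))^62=((0 17 18 11 13 1 6 7 16 9 15)(2 8 14 10 4))^62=(0 7 11 15 6 18 9 1 17 16 13)(2 14 4 8 10)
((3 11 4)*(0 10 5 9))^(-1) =((0 10 5 9)(3 11 4))^(-1) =(0 9 5 10)(3 4 11)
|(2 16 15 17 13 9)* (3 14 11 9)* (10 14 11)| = |(2 16 15 17 13 3 11 9)(10 14)| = 8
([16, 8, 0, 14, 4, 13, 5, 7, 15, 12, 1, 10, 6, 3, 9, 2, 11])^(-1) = (0 2 15 8 1 10 11 16)(3 13 5 6 12 9 14)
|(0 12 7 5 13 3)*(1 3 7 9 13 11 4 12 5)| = |(0 5 11 4 12 9 13 7 1 3)| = 10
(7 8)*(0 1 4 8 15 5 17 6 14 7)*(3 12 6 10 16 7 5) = (0 1 4 8)(3 12 6 14 5 17 10 16 7 15) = [1, 4, 2, 12, 8, 17, 14, 15, 0, 9, 16, 11, 6, 13, 5, 3, 7, 10]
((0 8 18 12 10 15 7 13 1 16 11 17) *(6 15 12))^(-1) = ((0 8 18 6 15 7 13 1 16 11 17)(10 12))^(-1) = (0 17 11 16 1 13 7 15 6 18 8)(10 12)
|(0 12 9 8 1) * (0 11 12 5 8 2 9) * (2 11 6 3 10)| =|(0 5 8 1 6 3 10 2 9 11 12)| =11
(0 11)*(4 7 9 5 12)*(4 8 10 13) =(0 11)(4 7 9 5 12 8 10 13) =[11, 1, 2, 3, 7, 12, 6, 9, 10, 5, 13, 0, 8, 4]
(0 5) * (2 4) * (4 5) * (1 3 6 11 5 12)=(0 4 2 12 1 3 6 11 5)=[4, 3, 12, 6, 2, 0, 11, 7, 8, 9, 10, 5, 1]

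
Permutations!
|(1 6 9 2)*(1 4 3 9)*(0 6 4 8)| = |(0 6 1 4 3 9 2 8)| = 8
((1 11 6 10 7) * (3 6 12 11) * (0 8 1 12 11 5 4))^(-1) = ((0 8 1 3 6 10 7 12 5 4))^(-1) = (0 4 5 12 7 10 6 3 1 8)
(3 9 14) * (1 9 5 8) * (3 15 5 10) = (1 9 14 15 5 8)(3 10) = [0, 9, 2, 10, 4, 8, 6, 7, 1, 14, 3, 11, 12, 13, 15, 5]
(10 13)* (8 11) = [0, 1, 2, 3, 4, 5, 6, 7, 11, 9, 13, 8, 12, 10] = (8 11)(10 13)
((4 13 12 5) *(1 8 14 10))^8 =(14)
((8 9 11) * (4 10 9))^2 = (4 9 8 10 11)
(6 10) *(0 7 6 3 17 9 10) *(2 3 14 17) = [7, 1, 3, 2, 4, 5, 0, 6, 8, 10, 14, 11, 12, 13, 17, 15, 16, 9] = (0 7 6)(2 3)(9 10 14 17)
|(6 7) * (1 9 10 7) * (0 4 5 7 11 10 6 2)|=|(0 4 5 7 2)(1 9 6)(10 11)|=30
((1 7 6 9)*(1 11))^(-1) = ((1 7 6 9 11))^(-1) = (1 11 9 6 7)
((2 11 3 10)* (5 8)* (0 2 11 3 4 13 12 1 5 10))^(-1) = (0 3 2)(1 12 13 4 11 10 8 5)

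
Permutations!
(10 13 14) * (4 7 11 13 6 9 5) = (4 7 11 13 14 10 6 9 5) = [0, 1, 2, 3, 7, 4, 9, 11, 8, 5, 6, 13, 12, 14, 10]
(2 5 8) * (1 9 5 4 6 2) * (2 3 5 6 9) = (1 2 4 9 6 3 5 8) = [0, 2, 4, 5, 9, 8, 3, 7, 1, 6]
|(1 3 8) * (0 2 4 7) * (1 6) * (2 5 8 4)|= |(0 5 8 6 1 3 4 7)|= 8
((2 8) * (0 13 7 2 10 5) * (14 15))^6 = (15)(0 5 10 8 2 7 13)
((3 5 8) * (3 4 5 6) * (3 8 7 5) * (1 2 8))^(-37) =((1 2 8 4 3 6)(5 7))^(-37) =(1 6 3 4 8 2)(5 7)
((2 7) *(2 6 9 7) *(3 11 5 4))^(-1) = (3 4 5 11)(6 7 9)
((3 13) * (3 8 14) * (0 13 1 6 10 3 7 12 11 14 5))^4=((0 13 8 5)(1 6 10 3)(7 12 11 14))^4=(14)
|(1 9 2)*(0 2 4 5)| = |(0 2 1 9 4 5)| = 6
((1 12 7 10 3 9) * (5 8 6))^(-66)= ((1 12 7 10 3 9)(5 8 6))^(-66)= (12)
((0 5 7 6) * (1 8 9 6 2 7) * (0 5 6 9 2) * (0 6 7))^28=((9)(0 7 6 5 1 8 2))^28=(9)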